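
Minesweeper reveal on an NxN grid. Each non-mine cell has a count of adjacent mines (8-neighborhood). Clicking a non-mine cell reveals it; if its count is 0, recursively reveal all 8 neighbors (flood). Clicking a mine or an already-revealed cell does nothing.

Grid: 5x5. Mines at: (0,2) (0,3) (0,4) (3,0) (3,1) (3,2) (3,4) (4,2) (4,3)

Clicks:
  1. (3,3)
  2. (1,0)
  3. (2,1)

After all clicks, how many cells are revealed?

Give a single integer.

Click 1 (3,3) count=4: revealed 1 new [(3,3)] -> total=1
Click 2 (1,0) count=0: revealed 6 new [(0,0) (0,1) (1,0) (1,1) (2,0) (2,1)] -> total=7
Click 3 (2,1) count=3: revealed 0 new [(none)] -> total=7

Answer: 7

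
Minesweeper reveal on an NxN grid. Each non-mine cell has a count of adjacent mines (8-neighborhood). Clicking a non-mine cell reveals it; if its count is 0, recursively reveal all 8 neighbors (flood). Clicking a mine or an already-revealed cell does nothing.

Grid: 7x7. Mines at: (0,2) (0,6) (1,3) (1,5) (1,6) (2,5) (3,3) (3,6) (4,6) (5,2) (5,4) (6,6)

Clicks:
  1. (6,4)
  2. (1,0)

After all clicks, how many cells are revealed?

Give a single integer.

Answer: 19

Derivation:
Click 1 (6,4) count=1: revealed 1 new [(6,4)] -> total=1
Click 2 (1,0) count=0: revealed 18 new [(0,0) (0,1) (1,0) (1,1) (1,2) (2,0) (2,1) (2,2) (3,0) (3,1) (3,2) (4,0) (4,1) (4,2) (5,0) (5,1) (6,0) (6,1)] -> total=19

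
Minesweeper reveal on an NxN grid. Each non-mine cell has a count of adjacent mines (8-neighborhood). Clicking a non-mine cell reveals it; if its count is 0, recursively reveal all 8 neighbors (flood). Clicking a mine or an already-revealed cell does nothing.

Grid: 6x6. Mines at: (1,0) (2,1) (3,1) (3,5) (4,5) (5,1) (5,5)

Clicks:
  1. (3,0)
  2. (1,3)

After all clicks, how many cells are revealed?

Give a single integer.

Click 1 (3,0) count=2: revealed 1 new [(3,0)] -> total=1
Click 2 (1,3) count=0: revealed 23 new [(0,1) (0,2) (0,3) (0,4) (0,5) (1,1) (1,2) (1,3) (1,4) (1,5) (2,2) (2,3) (2,4) (2,5) (3,2) (3,3) (3,4) (4,2) (4,3) (4,4) (5,2) (5,3) (5,4)] -> total=24

Answer: 24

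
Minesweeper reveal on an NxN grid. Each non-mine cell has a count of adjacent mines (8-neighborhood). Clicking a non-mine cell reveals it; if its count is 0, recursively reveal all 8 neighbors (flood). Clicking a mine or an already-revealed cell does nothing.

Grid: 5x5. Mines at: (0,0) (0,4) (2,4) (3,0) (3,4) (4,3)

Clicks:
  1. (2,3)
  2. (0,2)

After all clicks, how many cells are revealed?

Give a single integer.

Answer: 12

Derivation:
Click 1 (2,3) count=2: revealed 1 new [(2,3)] -> total=1
Click 2 (0,2) count=0: revealed 11 new [(0,1) (0,2) (0,3) (1,1) (1,2) (1,3) (2,1) (2,2) (3,1) (3,2) (3,3)] -> total=12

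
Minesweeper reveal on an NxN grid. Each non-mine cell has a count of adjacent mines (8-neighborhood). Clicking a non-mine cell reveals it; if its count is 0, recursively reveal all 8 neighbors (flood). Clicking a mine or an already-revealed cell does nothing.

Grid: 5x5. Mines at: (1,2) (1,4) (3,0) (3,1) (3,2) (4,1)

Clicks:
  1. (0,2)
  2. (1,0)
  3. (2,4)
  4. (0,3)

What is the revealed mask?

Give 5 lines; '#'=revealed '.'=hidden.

Click 1 (0,2) count=1: revealed 1 new [(0,2)] -> total=1
Click 2 (1,0) count=0: revealed 6 new [(0,0) (0,1) (1,0) (1,1) (2,0) (2,1)] -> total=7
Click 3 (2,4) count=1: revealed 1 new [(2,4)] -> total=8
Click 4 (0,3) count=2: revealed 1 new [(0,3)] -> total=9

Answer: ####.
##...
##..#
.....
.....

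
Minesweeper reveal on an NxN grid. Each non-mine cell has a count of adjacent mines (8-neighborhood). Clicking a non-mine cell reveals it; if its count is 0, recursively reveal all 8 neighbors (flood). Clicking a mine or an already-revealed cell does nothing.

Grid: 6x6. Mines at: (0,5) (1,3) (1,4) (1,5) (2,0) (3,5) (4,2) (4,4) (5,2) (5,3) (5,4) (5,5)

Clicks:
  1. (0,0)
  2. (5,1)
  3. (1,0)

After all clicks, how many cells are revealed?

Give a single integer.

Answer: 7

Derivation:
Click 1 (0,0) count=0: revealed 6 new [(0,0) (0,1) (0,2) (1,0) (1,1) (1,2)] -> total=6
Click 2 (5,1) count=2: revealed 1 new [(5,1)] -> total=7
Click 3 (1,0) count=1: revealed 0 new [(none)] -> total=7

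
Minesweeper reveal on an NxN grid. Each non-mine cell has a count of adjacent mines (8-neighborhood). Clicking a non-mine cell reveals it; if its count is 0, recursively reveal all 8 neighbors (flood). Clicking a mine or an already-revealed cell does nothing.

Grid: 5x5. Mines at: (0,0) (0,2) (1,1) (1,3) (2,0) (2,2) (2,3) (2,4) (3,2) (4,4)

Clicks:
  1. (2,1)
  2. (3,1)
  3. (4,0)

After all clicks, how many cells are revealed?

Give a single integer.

Click 1 (2,1) count=4: revealed 1 new [(2,1)] -> total=1
Click 2 (3,1) count=3: revealed 1 new [(3,1)] -> total=2
Click 3 (4,0) count=0: revealed 3 new [(3,0) (4,0) (4,1)] -> total=5

Answer: 5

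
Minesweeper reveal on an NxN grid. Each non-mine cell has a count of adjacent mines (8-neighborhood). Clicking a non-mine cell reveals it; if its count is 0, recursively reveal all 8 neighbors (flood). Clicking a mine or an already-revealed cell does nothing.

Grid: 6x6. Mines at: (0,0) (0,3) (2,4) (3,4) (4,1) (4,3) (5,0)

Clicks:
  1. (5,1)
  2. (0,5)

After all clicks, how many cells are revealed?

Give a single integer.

Answer: 5

Derivation:
Click 1 (5,1) count=2: revealed 1 new [(5,1)] -> total=1
Click 2 (0,5) count=0: revealed 4 new [(0,4) (0,5) (1,4) (1,5)] -> total=5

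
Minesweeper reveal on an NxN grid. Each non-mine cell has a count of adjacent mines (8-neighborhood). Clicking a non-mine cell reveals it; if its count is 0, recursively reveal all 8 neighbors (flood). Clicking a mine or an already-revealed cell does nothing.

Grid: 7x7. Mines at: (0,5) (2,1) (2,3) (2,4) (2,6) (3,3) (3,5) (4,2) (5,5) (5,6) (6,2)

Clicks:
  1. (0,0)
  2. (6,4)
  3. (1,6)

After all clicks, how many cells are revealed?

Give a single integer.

Click 1 (0,0) count=0: revealed 10 new [(0,0) (0,1) (0,2) (0,3) (0,4) (1,0) (1,1) (1,2) (1,3) (1,4)] -> total=10
Click 2 (6,4) count=1: revealed 1 new [(6,4)] -> total=11
Click 3 (1,6) count=2: revealed 1 new [(1,6)] -> total=12

Answer: 12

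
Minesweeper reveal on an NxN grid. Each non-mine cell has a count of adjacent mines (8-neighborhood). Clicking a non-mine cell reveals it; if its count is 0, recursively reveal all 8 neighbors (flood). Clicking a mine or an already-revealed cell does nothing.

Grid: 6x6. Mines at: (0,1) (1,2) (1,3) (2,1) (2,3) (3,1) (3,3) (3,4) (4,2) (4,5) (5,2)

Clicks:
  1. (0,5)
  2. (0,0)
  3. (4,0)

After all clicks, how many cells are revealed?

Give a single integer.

Click 1 (0,5) count=0: revealed 6 new [(0,4) (0,5) (1,4) (1,5) (2,4) (2,5)] -> total=6
Click 2 (0,0) count=1: revealed 1 new [(0,0)] -> total=7
Click 3 (4,0) count=1: revealed 1 new [(4,0)] -> total=8

Answer: 8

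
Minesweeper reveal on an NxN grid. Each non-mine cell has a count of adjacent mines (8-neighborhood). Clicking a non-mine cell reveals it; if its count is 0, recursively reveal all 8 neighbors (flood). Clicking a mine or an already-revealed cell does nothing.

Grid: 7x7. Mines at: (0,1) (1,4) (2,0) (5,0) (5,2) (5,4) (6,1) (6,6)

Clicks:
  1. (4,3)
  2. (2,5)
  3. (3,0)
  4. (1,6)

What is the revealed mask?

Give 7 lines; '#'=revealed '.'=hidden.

Click 1 (4,3) count=2: revealed 1 new [(4,3)] -> total=1
Click 2 (2,5) count=1: revealed 1 new [(2,5)] -> total=2
Click 3 (3,0) count=1: revealed 1 new [(3,0)] -> total=3
Click 4 (1,6) count=0: revealed 25 new [(0,5) (0,6) (1,1) (1,2) (1,3) (1,5) (1,6) (2,1) (2,2) (2,3) (2,4) (2,6) (3,1) (3,2) (3,3) (3,4) (3,5) (3,6) (4,1) (4,2) (4,4) (4,5) (4,6) (5,5) (5,6)] -> total=28

Answer: .....##
.###.##
.######
#######
.######
.....##
.......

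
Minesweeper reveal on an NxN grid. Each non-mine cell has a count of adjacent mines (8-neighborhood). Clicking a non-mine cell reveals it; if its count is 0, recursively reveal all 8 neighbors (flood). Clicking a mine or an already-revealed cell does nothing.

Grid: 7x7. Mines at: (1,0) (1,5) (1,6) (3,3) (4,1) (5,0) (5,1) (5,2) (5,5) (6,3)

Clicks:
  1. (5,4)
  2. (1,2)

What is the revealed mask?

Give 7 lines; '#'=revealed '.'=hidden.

Click 1 (5,4) count=2: revealed 1 new [(5,4)] -> total=1
Click 2 (1,2) count=0: revealed 12 new [(0,1) (0,2) (0,3) (0,4) (1,1) (1,2) (1,3) (1,4) (2,1) (2,2) (2,3) (2,4)] -> total=13

Answer: .####..
.####..
.####..
.......
.......
....#..
.......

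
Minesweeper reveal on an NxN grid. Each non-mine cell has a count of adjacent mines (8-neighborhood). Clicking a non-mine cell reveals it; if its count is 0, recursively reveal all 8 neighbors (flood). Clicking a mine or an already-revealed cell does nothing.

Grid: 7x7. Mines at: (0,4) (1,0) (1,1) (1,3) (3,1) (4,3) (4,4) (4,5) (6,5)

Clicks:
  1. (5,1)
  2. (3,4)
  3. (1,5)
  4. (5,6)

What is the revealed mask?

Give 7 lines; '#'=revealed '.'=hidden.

Answer: .......
.....#.
.......
....#..
###....
#####.#
#####..

Derivation:
Click 1 (5,1) count=0: revealed 13 new [(4,0) (4,1) (4,2) (5,0) (5,1) (5,2) (5,3) (5,4) (6,0) (6,1) (6,2) (6,3) (6,4)] -> total=13
Click 2 (3,4) count=3: revealed 1 new [(3,4)] -> total=14
Click 3 (1,5) count=1: revealed 1 new [(1,5)] -> total=15
Click 4 (5,6) count=2: revealed 1 new [(5,6)] -> total=16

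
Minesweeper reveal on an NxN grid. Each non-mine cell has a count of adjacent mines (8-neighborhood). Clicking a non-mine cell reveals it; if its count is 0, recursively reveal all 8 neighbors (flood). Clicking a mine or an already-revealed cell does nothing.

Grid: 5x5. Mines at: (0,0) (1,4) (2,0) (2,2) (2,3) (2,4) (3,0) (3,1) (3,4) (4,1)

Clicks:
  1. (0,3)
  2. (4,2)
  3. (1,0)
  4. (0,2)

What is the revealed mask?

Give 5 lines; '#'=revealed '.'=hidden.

Click 1 (0,3) count=1: revealed 1 new [(0,3)] -> total=1
Click 2 (4,2) count=2: revealed 1 new [(4,2)] -> total=2
Click 3 (1,0) count=2: revealed 1 new [(1,0)] -> total=3
Click 4 (0,2) count=0: revealed 5 new [(0,1) (0,2) (1,1) (1,2) (1,3)] -> total=8

Answer: .###.
####.
.....
.....
..#..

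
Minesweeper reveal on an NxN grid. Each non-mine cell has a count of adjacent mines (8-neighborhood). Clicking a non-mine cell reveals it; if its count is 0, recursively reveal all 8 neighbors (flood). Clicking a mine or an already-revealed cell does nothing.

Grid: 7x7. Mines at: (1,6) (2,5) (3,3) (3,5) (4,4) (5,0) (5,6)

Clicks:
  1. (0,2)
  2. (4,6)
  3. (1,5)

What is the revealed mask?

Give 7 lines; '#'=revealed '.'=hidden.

Answer: ######.
######.
#####..
###....
###...#
.......
.......

Derivation:
Click 1 (0,2) count=0: revealed 23 new [(0,0) (0,1) (0,2) (0,3) (0,4) (0,5) (1,0) (1,1) (1,2) (1,3) (1,4) (1,5) (2,0) (2,1) (2,2) (2,3) (2,4) (3,0) (3,1) (3,2) (4,0) (4,1) (4,2)] -> total=23
Click 2 (4,6) count=2: revealed 1 new [(4,6)] -> total=24
Click 3 (1,5) count=2: revealed 0 new [(none)] -> total=24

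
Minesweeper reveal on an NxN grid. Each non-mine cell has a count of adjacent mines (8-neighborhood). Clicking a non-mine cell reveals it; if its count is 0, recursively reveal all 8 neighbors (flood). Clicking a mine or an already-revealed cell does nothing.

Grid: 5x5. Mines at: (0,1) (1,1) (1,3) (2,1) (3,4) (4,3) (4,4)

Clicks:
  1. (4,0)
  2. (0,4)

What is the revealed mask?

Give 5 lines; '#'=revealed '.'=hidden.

Click 1 (4,0) count=0: revealed 6 new [(3,0) (3,1) (3,2) (4,0) (4,1) (4,2)] -> total=6
Click 2 (0,4) count=1: revealed 1 new [(0,4)] -> total=7

Answer: ....#
.....
.....
###..
###..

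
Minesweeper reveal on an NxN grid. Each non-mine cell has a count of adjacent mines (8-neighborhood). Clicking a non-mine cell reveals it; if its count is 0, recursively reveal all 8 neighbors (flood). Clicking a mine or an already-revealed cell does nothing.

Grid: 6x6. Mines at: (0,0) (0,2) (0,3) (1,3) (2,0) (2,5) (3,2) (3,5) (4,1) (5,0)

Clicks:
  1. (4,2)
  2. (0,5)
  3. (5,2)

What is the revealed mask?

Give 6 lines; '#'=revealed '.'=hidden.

Answer: ....##
....##
......
......
..#...
..#...

Derivation:
Click 1 (4,2) count=2: revealed 1 new [(4,2)] -> total=1
Click 2 (0,5) count=0: revealed 4 new [(0,4) (0,5) (1,4) (1,5)] -> total=5
Click 3 (5,2) count=1: revealed 1 new [(5,2)] -> total=6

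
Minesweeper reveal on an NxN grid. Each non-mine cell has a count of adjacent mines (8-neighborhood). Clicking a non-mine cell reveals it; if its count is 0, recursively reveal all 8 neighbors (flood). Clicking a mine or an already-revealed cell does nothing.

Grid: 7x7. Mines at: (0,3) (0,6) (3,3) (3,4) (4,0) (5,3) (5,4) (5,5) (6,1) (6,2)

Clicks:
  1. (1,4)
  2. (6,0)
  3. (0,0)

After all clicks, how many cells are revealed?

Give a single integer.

Click 1 (1,4) count=1: revealed 1 new [(1,4)] -> total=1
Click 2 (6,0) count=1: revealed 1 new [(6,0)] -> total=2
Click 3 (0,0) count=0: revealed 12 new [(0,0) (0,1) (0,2) (1,0) (1,1) (1,2) (2,0) (2,1) (2,2) (3,0) (3,1) (3,2)] -> total=14

Answer: 14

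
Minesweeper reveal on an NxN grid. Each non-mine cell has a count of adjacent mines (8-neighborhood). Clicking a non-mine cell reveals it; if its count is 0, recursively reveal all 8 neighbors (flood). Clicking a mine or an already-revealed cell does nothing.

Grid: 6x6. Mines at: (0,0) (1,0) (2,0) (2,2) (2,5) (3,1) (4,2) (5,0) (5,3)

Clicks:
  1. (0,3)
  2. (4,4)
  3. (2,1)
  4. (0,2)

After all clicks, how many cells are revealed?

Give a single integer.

Answer: 12

Derivation:
Click 1 (0,3) count=0: revealed 10 new [(0,1) (0,2) (0,3) (0,4) (0,5) (1,1) (1,2) (1,3) (1,4) (1,5)] -> total=10
Click 2 (4,4) count=1: revealed 1 new [(4,4)] -> total=11
Click 3 (2,1) count=4: revealed 1 new [(2,1)] -> total=12
Click 4 (0,2) count=0: revealed 0 new [(none)] -> total=12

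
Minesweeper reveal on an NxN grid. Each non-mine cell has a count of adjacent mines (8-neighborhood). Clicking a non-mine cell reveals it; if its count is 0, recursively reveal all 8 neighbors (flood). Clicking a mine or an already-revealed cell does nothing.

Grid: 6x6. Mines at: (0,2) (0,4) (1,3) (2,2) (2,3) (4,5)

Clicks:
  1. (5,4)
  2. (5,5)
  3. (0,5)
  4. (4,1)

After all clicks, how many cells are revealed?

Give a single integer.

Click 1 (5,4) count=1: revealed 1 new [(5,4)] -> total=1
Click 2 (5,5) count=1: revealed 1 new [(5,5)] -> total=2
Click 3 (0,5) count=1: revealed 1 new [(0,5)] -> total=3
Click 4 (4,1) count=0: revealed 20 new [(0,0) (0,1) (1,0) (1,1) (2,0) (2,1) (3,0) (3,1) (3,2) (3,3) (3,4) (4,0) (4,1) (4,2) (4,3) (4,4) (5,0) (5,1) (5,2) (5,3)] -> total=23

Answer: 23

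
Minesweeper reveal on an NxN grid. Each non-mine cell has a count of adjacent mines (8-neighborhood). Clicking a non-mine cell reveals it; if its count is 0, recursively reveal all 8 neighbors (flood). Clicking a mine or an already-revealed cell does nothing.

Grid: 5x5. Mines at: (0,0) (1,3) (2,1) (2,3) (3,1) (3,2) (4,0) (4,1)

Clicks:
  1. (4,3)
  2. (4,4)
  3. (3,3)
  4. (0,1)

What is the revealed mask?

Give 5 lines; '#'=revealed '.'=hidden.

Answer: .#...
.....
.....
...##
...##

Derivation:
Click 1 (4,3) count=1: revealed 1 new [(4,3)] -> total=1
Click 2 (4,4) count=0: revealed 3 new [(3,3) (3,4) (4,4)] -> total=4
Click 3 (3,3) count=2: revealed 0 new [(none)] -> total=4
Click 4 (0,1) count=1: revealed 1 new [(0,1)] -> total=5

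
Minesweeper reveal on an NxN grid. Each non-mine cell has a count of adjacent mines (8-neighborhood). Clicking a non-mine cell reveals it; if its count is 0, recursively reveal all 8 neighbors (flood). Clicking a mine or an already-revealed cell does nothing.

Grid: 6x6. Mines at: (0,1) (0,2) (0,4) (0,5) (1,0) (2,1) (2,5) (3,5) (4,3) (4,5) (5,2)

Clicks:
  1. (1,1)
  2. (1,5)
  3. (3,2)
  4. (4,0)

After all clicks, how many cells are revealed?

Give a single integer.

Answer: 9

Derivation:
Click 1 (1,1) count=4: revealed 1 new [(1,1)] -> total=1
Click 2 (1,5) count=3: revealed 1 new [(1,5)] -> total=2
Click 3 (3,2) count=2: revealed 1 new [(3,2)] -> total=3
Click 4 (4,0) count=0: revealed 6 new [(3,0) (3,1) (4,0) (4,1) (5,0) (5,1)] -> total=9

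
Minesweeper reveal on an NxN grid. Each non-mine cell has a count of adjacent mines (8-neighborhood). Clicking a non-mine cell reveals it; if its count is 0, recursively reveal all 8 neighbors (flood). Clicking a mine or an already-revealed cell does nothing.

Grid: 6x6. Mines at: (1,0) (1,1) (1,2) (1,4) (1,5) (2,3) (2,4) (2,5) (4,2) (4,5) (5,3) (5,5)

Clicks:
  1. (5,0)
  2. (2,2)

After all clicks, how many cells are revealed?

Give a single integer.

Click 1 (5,0) count=0: revealed 8 new [(2,0) (2,1) (3,0) (3,1) (4,0) (4,1) (5,0) (5,1)] -> total=8
Click 2 (2,2) count=3: revealed 1 new [(2,2)] -> total=9

Answer: 9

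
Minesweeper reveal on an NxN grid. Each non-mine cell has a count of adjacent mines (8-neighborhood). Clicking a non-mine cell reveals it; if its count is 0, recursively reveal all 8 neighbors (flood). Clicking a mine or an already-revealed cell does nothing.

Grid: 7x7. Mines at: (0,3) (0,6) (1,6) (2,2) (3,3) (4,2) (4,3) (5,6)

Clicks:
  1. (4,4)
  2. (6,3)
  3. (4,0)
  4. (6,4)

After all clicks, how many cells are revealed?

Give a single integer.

Click 1 (4,4) count=2: revealed 1 new [(4,4)] -> total=1
Click 2 (6,3) count=0: revealed 24 new [(0,0) (0,1) (0,2) (1,0) (1,1) (1,2) (2,0) (2,1) (3,0) (3,1) (4,0) (4,1) (5,0) (5,1) (5,2) (5,3) (5,4) (5,5) (6,0) (6,1) (6,2) (6,3) (6,4) (6,5)] -> total=25
Click 3 (4,0) count=0: revealed 0 new [(none)] -> total=25
Click 4 (6,4) count=0: revealed 0 new [(none)] -> total=25

Answer: 25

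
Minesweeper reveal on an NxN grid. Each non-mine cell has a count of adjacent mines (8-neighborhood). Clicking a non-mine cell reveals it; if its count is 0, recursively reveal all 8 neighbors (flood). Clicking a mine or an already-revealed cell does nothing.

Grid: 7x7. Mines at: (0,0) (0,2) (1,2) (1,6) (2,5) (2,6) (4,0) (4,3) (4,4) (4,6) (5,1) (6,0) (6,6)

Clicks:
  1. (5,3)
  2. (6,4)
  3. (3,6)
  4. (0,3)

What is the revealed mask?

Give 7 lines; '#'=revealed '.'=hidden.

Answer: ...#...
.......
.......
......#
.......
..####.
..####.

Derivation:
Click 1 (5,3) count=2: revealed 1 new [(5,3)] -> total=1
Click 2 (6,4) count=0: revealed 7 new [(5,2) (5,4) (5,5) (6,2) (6,3) (6,4) (6,5)] -> total=8
Click 3 (3,6) count=3: revealed 1 new [(3,6)] -> total=9
Click 4 (0,3) count=2: revealed 1 new [(0,3)] -> total=10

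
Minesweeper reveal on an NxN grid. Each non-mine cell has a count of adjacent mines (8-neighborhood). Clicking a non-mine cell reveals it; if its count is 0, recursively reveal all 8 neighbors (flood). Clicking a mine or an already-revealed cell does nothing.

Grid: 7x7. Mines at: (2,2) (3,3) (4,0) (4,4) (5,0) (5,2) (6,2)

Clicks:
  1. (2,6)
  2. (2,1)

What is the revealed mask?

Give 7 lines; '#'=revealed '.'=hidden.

Answer: #######
#######
##.####
##..###
.....##
...####
...####

Derivation:
Click 1 (2,6) count=0: revealed 35 new [(0,0) (0,1) (0,2) (0,3) (0,4) (0,5) (0,6) (1,0) (1,1) (1,2) (1,3) (1,4) (1,5) (1,6) (2,0) (2,1) (2,3) (2,4) (2,5) (2,6) (3,0) (3,1) (3,4) (3,5) (3,6) (4,5) (4,6) (5,3) (5,4) (5,5) (5,6) (6,3) (6,4) (6,5) (6,6)] -> total=35
Click 2 (2,1) count=1: revealed 0 new [(none)] -> total=35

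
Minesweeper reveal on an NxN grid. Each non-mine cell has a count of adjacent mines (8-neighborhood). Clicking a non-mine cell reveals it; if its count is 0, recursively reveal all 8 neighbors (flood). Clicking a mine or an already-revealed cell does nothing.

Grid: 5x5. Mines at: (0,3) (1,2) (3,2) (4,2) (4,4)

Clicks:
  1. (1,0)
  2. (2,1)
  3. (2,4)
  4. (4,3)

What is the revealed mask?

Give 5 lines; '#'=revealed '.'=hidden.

Answer: ##...
##.##
##.##
##.##
##.#.

Derivation:
Click 1 (1,0) count=0: revealed 10 new [(0,0) (0,1) (1,0) (1,1) (2,0) (2,1) (3,0) (3,1) (4,0) (4,1)] -> total=10
Click 2 (2,1) count=2: revealed 0 new [(none)] -> total=10
Click 3 (2,4) count=0: revealed 6 new [(1,3) (1,4) (2,3) (2,4) (3,3) (3,4)] -> total=16
Click 4 (4,3) count=3: revealed 1 new [(4,3)] -> total=17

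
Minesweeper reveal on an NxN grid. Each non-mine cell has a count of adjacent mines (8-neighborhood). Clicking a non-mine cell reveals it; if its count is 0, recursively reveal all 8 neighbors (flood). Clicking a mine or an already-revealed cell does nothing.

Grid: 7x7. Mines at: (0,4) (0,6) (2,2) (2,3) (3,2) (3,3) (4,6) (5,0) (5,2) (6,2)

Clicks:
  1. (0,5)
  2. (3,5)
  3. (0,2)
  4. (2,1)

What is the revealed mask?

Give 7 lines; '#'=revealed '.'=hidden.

Answer: ####.#.
####...
##.....
##...#.
##.....
.......
.......

Derivation:
Click 1 (0,5) count=2: revealed 1 new [(0,5)] -> total=1
Click 2 (3,5) count=1: revealed 1 new [(3,5)] -> total=2
Click 3 (0,2) count=0: revealed 14 new [(0,0) (0,1) (0,2) (0,3) (1,0) (1,1) (1,2) (1,3) (2,0) (2,1) (3,0) (3,1) (4,0) (4,1)] -> total=16
Click 4 (2,1) count=2: revealed 0 new [(none)] -> total=16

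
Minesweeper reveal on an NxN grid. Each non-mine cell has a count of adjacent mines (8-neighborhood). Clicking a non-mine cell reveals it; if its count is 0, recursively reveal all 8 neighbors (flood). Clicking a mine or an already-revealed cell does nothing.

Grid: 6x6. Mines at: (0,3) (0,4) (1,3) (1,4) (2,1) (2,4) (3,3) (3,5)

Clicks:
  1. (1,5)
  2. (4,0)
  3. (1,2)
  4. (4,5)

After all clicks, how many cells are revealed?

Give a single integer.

Click 1 (1,5) count=3: revealed 1 new [(1,5)] -> total=1
Click 2 (4,0) count=0: revealed 15 new [(3,0) (3,1) (3,2) (4,0) (4,1) (4,2) (4,3) (4,4) (4,5) (5,0) (5,1) (5,2) (5,3) (5,4) (5,5)] -> total=16
Click 3 (1,2) count=3: revealed 1 new [(1,2)] -> total=17
Click 4 (4,5) count=1: revealed 0 new [(none)] -> total=17

Answer: 17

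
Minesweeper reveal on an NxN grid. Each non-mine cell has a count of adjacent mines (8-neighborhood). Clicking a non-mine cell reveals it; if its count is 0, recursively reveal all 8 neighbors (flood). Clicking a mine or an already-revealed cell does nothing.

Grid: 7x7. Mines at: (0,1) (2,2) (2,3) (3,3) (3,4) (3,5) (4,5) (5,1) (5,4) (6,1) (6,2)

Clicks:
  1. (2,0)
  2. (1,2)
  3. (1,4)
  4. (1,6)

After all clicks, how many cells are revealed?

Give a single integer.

Click 1 (2,0) count=0: revealed 8 new [(1,0) (1,1) (2,0) (2,1) (3,0) (3,1) (4,0) (4,1)] -> total=8
Click 2 (1,2) count=3: revealed 1 new [(1,2)] -> total=9
Click 3 (1,4) count=1: revealed 1 new [(1,4)] -> total=10
Click 4 (1,6) count=0: revealed 11 new [(0,2) (0,3) (0,4) (0,5) (0,6) (1,3) (1,5) (1,6) (2,4) (2,5) (2,6)] -> total=21

Answer: 21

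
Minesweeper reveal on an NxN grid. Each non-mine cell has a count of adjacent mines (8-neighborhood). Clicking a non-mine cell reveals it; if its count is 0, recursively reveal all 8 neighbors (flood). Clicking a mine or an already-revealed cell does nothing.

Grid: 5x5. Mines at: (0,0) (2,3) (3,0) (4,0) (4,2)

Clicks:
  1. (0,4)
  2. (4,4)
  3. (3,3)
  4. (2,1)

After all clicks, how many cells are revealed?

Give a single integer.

Click 1 (0,4) count=0: revealed 8 new [(0,1) (0,2) (0,3) (0,4) (1,1) (1,2) (1,3) (1,4)] -> total=8
Click 2 (4,4) count=0: revealed 4 new [(3,3) (3,4) (4,3) (4,4)] -> total=12
Click 3 (3,3) count=2: revealed 0 new [(none)] -> total=12
Click 4 (2,1) count=1: revealed 1 new [(2,1)] -> total=13

Answer: 13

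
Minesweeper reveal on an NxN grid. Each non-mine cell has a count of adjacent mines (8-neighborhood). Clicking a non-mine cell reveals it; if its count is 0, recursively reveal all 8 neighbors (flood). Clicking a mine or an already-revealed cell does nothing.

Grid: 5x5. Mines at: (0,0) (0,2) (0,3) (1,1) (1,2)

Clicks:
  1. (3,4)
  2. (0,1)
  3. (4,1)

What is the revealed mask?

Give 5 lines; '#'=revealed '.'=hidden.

Click 1 (3,4) count=0: revealed 17 new [(1,3) (1,4) (2,0) (2,1) (2,2) (2,3) (2,4) (3,0) (3,1) (3,2) (3,3) (3,4) (4,0) (4,1) (4,2) (4,3) (4,4)] -> total=17
Click 2 (0,1) count=4: revealed 1 new [(0,1)] -> total=18
Click 3 (4,1) count=0: revealed 0 new [(none)] -> total=18

Answer: .#...
...##
#####
#####
#####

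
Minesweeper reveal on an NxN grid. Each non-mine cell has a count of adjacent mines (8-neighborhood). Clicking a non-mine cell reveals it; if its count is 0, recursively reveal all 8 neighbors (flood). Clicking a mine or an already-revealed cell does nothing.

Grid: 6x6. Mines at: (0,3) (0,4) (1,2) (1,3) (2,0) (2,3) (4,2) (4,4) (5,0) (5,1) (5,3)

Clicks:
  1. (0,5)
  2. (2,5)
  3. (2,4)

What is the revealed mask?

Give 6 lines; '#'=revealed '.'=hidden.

Answer: .....#
....##
....##
....##
......
......

Derivation:
Click 1 (0,5) count=1: revealed 1 new [(0,5)] -> total=1
Click 2 (2,5) count=0: revealed 6 new [(1,4) (1,5) (2,4) (2,5) (3,4) (3,5)] -> total=7
Click 3 (2,4) count=2: revealed 0 new [(none)] -> total=7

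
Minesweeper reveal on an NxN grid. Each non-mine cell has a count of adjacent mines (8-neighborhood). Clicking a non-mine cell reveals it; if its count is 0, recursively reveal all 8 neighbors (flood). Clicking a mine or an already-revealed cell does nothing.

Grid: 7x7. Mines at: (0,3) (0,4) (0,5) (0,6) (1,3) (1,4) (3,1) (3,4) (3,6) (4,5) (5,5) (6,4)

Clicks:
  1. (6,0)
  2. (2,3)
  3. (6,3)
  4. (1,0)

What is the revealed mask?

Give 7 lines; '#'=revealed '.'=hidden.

Click 1 (6,0) count=0: revealed 12 new [(4,0) (4,1) (4,2) (4,3) (5,0) (5,1) (5,2) (5,3) (6,0) (6,1) (6,2) (6,3)] -> total=12
Click 2 (2,3) count=3: revealed 1 new [(2,3)] -> total=13
Click 3 (6,3) count=1: revealed 0 new [(none)] -> total=13
Click 4 (1,0) count=0: revealed 9 new [(0,0) (0,1) (0,2) (1,0) (1,1) (1,2) (2,0) (2,1) (2,2)] -> total=22

Answer: ###....
###....
####...
.......
####...
####...
####...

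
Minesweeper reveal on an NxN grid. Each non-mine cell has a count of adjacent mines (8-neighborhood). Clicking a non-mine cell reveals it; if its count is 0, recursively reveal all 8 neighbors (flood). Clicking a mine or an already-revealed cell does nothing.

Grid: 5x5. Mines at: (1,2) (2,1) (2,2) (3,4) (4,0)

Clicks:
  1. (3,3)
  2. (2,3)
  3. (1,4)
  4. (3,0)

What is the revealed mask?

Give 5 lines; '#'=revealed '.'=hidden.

Answer: ...##
...##
...##
#..#.
.....

Derivation:
Click 1 (3,3) count=2: revealed 1 new [(3,3)] -> total=1
Click 2 (2,3) count=3: revealed 1 new [(2,3)] -> total=2
Click 3 (1,4) count=0: revealed 5 new [(0,3) (0,4) (1,3) (1,4) (2,4)] -> total=7
Click 4 (3,0) count=2: revealed 1 new [(3,0)] -> total=8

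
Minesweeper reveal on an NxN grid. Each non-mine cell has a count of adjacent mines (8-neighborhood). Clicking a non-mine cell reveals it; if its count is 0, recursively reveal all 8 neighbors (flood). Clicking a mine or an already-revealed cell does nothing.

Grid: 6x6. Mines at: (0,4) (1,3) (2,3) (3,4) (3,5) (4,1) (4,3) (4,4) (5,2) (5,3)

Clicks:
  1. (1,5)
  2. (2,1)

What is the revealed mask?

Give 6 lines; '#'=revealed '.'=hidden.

Click 1 (1,5) count=1: revealed 1 new [(1,5)] -> total=1
Click 2 (2,1) count=0: revealed 12 new [(0,0) (0,1) (0,2) (1,0) (1,1) (1,2) (2,0) (2,1) (2,2) (3,0) (3,1) (3,2)] -> total=13

Answer: ###...
###..#
###...
###...
......
......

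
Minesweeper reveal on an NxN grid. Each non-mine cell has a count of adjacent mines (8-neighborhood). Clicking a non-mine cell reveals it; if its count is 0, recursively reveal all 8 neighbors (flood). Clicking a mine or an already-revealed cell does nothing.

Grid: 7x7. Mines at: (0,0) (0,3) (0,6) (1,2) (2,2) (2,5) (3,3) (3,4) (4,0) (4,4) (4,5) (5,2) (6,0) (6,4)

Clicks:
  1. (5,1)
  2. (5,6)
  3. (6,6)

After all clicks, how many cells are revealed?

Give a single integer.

Answer: 5

Derivation:
Click 1 (5,1) count=3: revealed 1 new [(5,1)] -> total=1
Click 2 (5,6) count=1: revealed 1 new [(5,6)] -> total=2
Click 3 (6,6) count=0: revealed 3 new [(5,5) (6,5) (6,6)] -> total=5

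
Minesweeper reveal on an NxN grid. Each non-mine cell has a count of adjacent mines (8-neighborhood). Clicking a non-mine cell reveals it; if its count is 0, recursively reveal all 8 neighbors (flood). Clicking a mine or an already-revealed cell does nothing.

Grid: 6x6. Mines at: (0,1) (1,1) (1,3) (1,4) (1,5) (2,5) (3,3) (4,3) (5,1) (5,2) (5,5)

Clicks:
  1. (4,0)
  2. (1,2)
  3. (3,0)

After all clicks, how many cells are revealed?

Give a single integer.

Answer: 10

Derivation:
Click 1 (4,0) count=1: revealed 1 new [(4,0)] -> total=1
Click 2 (1,2) count=3: revealed 1 new [(1,2)] -> total=2
Click 3 (3,0) count=0: revealed 8 new [(2,0) (2,1) (2,2) (3,0) (3,1) (3,2) (4,1) (4,2)] -> total=10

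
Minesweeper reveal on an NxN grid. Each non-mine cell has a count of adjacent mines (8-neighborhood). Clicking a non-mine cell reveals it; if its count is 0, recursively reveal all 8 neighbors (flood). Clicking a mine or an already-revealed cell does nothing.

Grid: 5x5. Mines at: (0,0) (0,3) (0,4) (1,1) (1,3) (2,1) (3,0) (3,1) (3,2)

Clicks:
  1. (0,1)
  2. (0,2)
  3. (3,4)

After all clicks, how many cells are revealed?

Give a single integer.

Answer: 8

Derivation:
Click 1 (0,1) count=2: revealed 1 new [(0,1)] -> total=1
Click 2 (0,2) count=3: revealed 1 new [(0,2)] -> total=2
Click 3 (3,4) count=0: revealed 6 new [(2,3) (2,4) (3,3) (3,4) (4,3) (4,4)] -> total=8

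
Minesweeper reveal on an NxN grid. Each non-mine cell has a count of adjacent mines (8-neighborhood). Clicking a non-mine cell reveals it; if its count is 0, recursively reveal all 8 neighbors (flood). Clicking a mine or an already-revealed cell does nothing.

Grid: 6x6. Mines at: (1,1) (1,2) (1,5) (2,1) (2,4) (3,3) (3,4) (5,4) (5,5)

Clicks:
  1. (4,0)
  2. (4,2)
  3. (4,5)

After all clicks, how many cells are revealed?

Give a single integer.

Answer: 12

Derivation:
Click 1 (4,0) count=0: revealed 11 new [(3,0) (3,1) (3,2) (4,0) (4,1) (4,2) (4,3) (5,0) (5,1) (5,2) (5,3)] -> total=11
Click 2 (4,2) count=1: revealed 0 new [(none)] -> total=11
Click 3 (4,5) count=3: revealed 1 new [(4,5)] -> total=12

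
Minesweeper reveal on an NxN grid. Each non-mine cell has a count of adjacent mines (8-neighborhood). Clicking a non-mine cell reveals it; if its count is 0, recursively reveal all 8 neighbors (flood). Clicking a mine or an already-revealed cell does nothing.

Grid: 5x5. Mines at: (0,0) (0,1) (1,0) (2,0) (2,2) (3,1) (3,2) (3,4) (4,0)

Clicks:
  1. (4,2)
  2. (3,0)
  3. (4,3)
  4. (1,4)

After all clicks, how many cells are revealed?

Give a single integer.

Answer: 11

Derivation:
Click 1 (4,2) count=2: revealed 1 new [(4,2)] -> total=1
Click 2 (3,0) count=3: revealed 1 new [(3,0)] -> total=2
Click 3 (4,3) count=2: revealed 1 new [(4,3)] -> total=3
Click 4 (1,4) count=0: revealed 8 new [(0,2) (0,3) (0,4) (1,2) (1,3) (1,4) (2,3) (2,4)] -> total=11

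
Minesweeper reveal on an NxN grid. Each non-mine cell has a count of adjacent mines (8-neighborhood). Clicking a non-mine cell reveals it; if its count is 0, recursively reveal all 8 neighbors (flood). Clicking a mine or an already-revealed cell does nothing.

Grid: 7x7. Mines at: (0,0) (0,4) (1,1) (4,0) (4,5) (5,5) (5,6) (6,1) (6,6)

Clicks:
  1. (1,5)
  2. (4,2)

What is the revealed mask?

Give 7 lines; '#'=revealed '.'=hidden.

Answer: .....##
..#####
.######
.######
.####..
.####..
..###..

Derivation:
Click 1 (1,5) count=1: revealed 1 new [(1,5)] -> total=1
Click 2 (4,2) count=0: revealed 29 new [(0,5) (0,6) (1,2) (1,3) (1,4) (1,6) (2,1) (2,2) (2,3) (2,4) (2,5) (2,6) (3,1) (3,2) (3,3) (3,4) (3,5) (3,6) (4,1) (4,2) (4,3) (4,4) (5,1) (5,2) (5,3) (5,4) (6,2) (6,3) (6,4)] -> total=30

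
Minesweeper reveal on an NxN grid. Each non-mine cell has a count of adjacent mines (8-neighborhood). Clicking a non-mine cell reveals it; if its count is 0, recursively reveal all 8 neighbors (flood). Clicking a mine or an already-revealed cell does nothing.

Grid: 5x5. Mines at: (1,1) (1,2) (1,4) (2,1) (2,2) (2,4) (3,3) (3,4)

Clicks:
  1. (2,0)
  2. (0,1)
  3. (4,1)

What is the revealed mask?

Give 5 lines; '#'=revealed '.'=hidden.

Click 1 (2,0) count=2: revealed 1 new [(2,0)] -> total=1
Click 2 (0,1) count=2: revealed 1 new [(0,1)] -> total=2
Click 3 (4,1) count=0: revealed 6 new [(3,0) (3,1) (3,2) (4,0) (4,1) (4,2)] -> total=8

Answer: .#...
.....
#....
###..
###..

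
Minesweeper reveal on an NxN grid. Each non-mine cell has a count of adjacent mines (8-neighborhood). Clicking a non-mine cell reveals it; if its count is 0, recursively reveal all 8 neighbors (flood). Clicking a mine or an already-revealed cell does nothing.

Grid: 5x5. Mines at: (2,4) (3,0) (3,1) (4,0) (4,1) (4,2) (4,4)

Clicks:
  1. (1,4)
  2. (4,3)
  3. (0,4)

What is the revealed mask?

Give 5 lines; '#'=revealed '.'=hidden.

Click 1 (1,4) count=1: revealed 1 new [(1,4)] -> total=1
Click 2 (4,3) count=2: revealed 1 new [(4,3)] -> total=2
Click 3 (0,4) count=0: revealed 13 new [(0,0) (0,1) (0,2) (0,3) (0,4) (1,0) (1,1) (1,2) (1,3) (2,0) (2,1) (2,2) (2,3)] -> total=15

Answer: #####
#####
####.
.....
...#.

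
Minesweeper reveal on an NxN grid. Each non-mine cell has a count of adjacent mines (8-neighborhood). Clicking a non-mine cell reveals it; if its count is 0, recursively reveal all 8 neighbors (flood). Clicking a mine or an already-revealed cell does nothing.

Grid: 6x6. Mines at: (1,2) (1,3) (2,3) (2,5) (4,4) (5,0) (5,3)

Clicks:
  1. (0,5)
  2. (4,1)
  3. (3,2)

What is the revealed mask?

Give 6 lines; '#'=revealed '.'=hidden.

Answer: ....##
....##
......
..#...
.#....
......

Derivation:
Click 1 (0,5) count=0: revealed 4 new [(0,4) (0,5) (1,4) (1,5)] -> total=4
Click 2 (4,1) count=1: revealed 1 new [(4,1)] -> total=5
Click 3 (3,2) count=1: revealed 1 new [(3,2)] -> total=6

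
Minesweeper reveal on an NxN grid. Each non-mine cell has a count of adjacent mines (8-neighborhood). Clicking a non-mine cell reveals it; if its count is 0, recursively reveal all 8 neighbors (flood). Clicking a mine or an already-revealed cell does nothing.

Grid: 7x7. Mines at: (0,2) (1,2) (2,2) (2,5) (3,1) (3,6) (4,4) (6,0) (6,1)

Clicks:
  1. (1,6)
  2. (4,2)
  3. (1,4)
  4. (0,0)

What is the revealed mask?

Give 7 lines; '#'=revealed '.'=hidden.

Click 1 (1,6) count=1: revealed 1 new [(1,6)] -> total=1
Click 2 (4,2) count=1: revealed 1 new [(4,2)] -> total=2
Click 3 (1,4) count=1: revealed 1 new [(1,4)] -> total=3
Click 4 (0,0) count=0: revealed 6 new [(0,0) (0,1) (1,0) (1,1) (2,0) (2,1)] -> total=9

Answer: ##.....
##..#.#
##.....
.......
..#....
.......
.......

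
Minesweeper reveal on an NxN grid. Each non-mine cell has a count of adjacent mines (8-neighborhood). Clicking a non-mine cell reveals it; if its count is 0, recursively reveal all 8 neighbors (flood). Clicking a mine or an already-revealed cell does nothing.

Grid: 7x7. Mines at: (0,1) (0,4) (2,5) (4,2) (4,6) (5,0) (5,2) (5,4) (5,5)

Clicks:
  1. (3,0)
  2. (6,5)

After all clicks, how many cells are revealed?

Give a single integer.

Click 1 (3,0) count=0: revealed 17 new [(1,0) (1,1) (1,2) (1,3) (1,4) (2,0) (2,1) (2,2) (2,3) (2,4) (3,0) (3,1) (3,2) (3,3) (3,4) (4,0) (4,1)] -> total=17
Click 2 (6,5) count=2: revealed 1 new [(6,5)] -> total=18

Answer: 18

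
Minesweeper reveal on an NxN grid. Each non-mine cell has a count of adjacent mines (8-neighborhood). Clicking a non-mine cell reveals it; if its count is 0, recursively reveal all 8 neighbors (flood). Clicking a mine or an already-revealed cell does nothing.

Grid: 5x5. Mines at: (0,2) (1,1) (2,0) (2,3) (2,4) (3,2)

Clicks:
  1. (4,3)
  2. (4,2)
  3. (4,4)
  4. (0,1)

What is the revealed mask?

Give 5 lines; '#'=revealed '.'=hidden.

Click 1 (4,3) count=1: revealed 1 new [(4,3)] -> total=1
Click 2 (4,2) count=1: revealed 1 new [(4,2)] -> total=2
Click 3 (4,4) count=0: revealed 3 new [(3,3) (3,4) (4,4)] -> total=5
Click 4 (0,1) count=2: revealed 1 new [(0,1)] -> total=6

Answer: .#...
.....
.....
...##
..###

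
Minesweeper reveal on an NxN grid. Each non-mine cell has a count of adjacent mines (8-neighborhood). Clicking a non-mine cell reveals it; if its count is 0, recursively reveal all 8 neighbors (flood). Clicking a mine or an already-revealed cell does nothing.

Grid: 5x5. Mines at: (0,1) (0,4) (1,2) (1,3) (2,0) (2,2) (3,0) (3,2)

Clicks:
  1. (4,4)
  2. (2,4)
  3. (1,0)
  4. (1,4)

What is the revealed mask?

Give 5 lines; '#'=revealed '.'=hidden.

Click 1 (4,4) count=0: revealed 6 new [(2,3) (2,4) (3,3) (3,4) (4,3) (4,4)] -> total=6
Click 2 (2,4) count=1: revealed 0 new [(none)] -> total=6
Click 3 (1,0) count=2: revealed 1 new [(1,0)] -> total=7
Click 4 (1,4) count=2: revealed 1 new [(1,4)] -> total=8

Answer: .....
#...#
...##
...##
...##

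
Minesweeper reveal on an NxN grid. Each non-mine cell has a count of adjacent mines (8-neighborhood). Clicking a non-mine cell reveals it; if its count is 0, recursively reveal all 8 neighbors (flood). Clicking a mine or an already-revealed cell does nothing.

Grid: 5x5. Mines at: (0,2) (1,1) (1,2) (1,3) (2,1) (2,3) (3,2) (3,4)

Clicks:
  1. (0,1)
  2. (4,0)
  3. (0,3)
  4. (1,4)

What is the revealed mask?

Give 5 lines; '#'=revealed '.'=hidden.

Click 1 (0,1) count=3: revealed 1 new [(0,1)] -> total=1
Click 2 (4,0) count=0: revealed 4 new [(3,0) (3,1) (4,0) (4,1)] -> total=5
Click 3 (0,3) count=3: revealed 1 new [(0,3)] -> total=6
Click 4 (1,4) count=2: revealed 1 new [(1,4)] -> total=7

Answer: .#.#.
....#
.....
##...
##...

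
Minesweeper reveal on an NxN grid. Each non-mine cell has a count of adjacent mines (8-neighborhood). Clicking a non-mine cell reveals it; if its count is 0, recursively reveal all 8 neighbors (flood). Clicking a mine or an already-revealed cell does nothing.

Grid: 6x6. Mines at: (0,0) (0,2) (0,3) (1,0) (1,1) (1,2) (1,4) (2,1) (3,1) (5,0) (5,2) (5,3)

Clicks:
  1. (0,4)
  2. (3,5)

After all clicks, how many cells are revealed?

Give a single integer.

Click 1 (0,4) count=2: revealed 1 new [(0,4)] -> total=1
Click 2 (3,5) count=0: revealed 14 new [(2,2) (2,3) (2,4) (2,5) (3,2) (3,3) (3,4) (3,5) (4,2) (4,3) (4,4) (4,5) (5,4) (5,5)] -> total=15

Answer: 15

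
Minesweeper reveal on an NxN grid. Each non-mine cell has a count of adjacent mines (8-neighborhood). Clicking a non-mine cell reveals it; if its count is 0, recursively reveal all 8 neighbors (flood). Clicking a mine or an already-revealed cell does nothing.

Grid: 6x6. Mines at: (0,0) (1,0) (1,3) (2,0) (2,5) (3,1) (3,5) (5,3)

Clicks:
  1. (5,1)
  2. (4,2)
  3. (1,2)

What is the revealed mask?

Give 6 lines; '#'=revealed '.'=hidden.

Answer: ......
..#...
......
......
###...
###...

Derivation:
Click 1 (5,1) count=0: revealed 6 new [(4,0) (4,1) (4,2) (5,0) (5,1) (5,2)] -> total=6
Click 2 (4,2) count=2: revealed 0 new [(none)] -> total=6
Click 3 (1,2) count=1: revealed 1 new [(1,2)] -> total=7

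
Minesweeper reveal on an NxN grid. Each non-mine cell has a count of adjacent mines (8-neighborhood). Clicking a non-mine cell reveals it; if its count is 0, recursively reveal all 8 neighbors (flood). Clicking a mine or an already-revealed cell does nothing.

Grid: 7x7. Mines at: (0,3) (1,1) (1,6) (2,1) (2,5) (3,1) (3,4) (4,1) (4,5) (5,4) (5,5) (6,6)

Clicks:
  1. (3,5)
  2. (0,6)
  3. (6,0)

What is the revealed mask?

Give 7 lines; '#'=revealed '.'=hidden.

Click 1 (3,5) count=3: revealed 1 new [(3,5)] -> total=1
Click 2 (0,6) count=1: revealed 1 new [(0,6)] -> total=2
Click 3 (6,0) count=0: revealed 8 new [(5,0) (5,1) (5,2) (5,3) (6,0) (6,1) (6,2) (6,3)] -> total=10

Answer: ......#
.......
.......
.....#.
.......
####...
####...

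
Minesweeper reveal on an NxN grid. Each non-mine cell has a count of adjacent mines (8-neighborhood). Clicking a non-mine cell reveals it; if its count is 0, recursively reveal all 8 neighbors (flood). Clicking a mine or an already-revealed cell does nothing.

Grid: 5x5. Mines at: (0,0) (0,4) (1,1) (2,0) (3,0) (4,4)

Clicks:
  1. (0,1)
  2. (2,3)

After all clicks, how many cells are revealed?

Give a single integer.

Click 1 (0,1) count=2: revealed 1 new [(0,1)] -> total=1
Click 2 (2,3) count=0: revealed 14 new [(1,2) (1,3) (1,4) (2,1) (2,2) (2,3) (2,4) (3,1) (3,2) (3,3) (3,4) (4,1) (4,2) (4,3)] -> total=15

Answer: 15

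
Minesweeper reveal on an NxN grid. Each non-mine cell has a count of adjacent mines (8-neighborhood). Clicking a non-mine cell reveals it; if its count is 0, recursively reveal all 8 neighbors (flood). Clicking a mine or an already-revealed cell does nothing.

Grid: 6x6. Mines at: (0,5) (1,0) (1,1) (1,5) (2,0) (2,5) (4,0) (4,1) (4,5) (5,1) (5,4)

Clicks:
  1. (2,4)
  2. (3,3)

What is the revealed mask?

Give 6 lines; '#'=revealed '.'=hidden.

Answer: ..###.
..###.
..###.
..###.
..###.
......

Derivation:
Click 1 (2,4) count=2: revealed 1 new [(2,4)] -> total=1
Click 2 (3,3) count=0: revealed 14 new [(0,2) (0,3) (0,4) (1,2) (1,3) (1,4) (2,2) (2,3) (3,2) (3,3) (3,4) (4,2) (4,3) (4,4)] -> total=15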